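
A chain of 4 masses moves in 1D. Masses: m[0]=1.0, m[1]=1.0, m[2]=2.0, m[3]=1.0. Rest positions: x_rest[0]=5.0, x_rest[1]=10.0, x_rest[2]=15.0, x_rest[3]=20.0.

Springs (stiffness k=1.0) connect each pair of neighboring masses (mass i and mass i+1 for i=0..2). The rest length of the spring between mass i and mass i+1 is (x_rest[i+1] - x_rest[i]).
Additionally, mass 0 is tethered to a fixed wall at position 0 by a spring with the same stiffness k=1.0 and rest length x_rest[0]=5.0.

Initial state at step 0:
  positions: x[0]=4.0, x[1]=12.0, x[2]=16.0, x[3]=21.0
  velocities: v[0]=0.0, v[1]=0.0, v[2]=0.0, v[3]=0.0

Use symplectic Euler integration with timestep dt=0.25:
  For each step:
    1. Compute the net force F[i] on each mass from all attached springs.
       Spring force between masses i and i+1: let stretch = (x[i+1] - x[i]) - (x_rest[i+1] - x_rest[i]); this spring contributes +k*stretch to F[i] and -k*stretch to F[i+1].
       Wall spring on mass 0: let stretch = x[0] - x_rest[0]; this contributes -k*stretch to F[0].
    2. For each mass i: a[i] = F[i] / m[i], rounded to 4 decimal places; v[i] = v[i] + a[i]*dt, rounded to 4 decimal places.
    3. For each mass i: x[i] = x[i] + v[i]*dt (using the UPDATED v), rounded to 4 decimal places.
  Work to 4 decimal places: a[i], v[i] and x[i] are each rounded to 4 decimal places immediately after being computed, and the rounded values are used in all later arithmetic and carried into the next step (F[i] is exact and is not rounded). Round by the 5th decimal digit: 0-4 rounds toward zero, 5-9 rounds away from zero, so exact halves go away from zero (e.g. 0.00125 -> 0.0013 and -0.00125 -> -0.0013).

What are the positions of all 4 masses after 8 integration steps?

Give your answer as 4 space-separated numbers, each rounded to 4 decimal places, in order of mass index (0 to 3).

Answer: 6.5132 9.6387 15.8862 21.1518

Derivation:
Step 0: x=[4.0000 12.0000 16.0000 21.0000] v=[0.0000 0.0000 0.0000 0.0000]
Step 1: x=[4.2500 11.7500 16.0313 21.0000] v=[1.0000 -1.0000 0.1250 0.0000]
Step 2: x=[4.7031 11.2988 16.0840 21.0020] v=[1.8125 -1.8047 0.2109 0.0078]
Step 3: x=[5.2745 10.7345 16.1409 21.0091] v=[2.2857 -2.2573 0.2275 0.0283]
Step 4: x=[5.8575 10.1668 16.1810 21.0244] v=[2.3321 -2.2707 0.1602 0.0613]
Step 5: x=[6.3438 9.7057 16.1845 21.0495] v=[1.9451 -1.8445 0.0139 0.1005]
Step 6: x=[6.6437 9.4394 16.1376 21.0831] v=[1.1996 -1.0653 -0.1878 0.1343]
Step 7: x=[6.7031 9.4170 16.0359 21.1201] v=[0.2376 -0.0897 -0.4069 0.1479]
Step 8: x=[6.5132 9.6387 15.8862 21.1518] v=[-0.7597 0.8866 -0.5988 0.1269]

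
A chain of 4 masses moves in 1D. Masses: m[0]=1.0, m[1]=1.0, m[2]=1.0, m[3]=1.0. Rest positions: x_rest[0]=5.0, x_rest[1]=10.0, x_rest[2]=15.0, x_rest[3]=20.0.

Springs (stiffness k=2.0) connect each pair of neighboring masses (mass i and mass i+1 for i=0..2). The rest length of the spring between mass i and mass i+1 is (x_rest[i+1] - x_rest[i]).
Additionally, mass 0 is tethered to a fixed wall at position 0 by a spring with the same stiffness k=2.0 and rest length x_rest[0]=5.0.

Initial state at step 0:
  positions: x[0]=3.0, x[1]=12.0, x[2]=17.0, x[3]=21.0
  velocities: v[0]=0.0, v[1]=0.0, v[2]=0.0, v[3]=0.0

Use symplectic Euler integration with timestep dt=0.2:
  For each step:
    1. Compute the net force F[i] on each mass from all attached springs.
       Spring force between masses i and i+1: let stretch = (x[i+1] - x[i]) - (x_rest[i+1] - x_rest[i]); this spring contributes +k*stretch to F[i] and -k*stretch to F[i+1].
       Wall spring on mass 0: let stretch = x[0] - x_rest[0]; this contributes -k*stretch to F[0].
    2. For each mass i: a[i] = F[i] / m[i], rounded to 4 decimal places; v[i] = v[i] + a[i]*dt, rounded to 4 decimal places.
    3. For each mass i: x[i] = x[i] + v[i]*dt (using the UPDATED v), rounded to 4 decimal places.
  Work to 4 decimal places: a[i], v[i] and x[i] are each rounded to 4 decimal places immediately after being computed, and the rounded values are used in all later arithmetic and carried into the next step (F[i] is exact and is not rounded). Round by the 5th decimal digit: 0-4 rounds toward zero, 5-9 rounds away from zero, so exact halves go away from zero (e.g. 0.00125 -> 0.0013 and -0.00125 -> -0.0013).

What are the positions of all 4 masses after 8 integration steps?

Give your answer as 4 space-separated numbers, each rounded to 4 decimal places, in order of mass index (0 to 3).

Answer: 7.0782 10.2801 14.7198 21.6053

Derivation:
Step 0: x=[3.0000 12.0000 17.0000 21.0000] v=[0.0000 0.0000 0.0000 0.0000]
Step 1: x=[3.4800 11.6800 16.9200 21.0800] v=[2.4000 -1.6000 -0.4000 0.4000]
Step 2: x=[4.3376 11.1232 16.7536 21.2272] v=[4.2880 -2.7840 -0.8320 0.7360]
Step 3: x=[5.3910 10.4740 16.4947 21.4165] v=[5.2672 -3.2461 -1.2947 0.9466]
Step 4: x=[6.4198 9.8998 16.1478 21.6121] v=[5.1440 -2.8710 -1.7343 0.9779]
Step 5: x=[7.2134 9.5470 15.7382 21.7705] v=[3.9681 -1.7638 -2.0478 0.7922]
Step 6: x=[7.6166 9.5028 15.3159 21.8464] v=[2.0162 -0.2208 -2.1114 0.3793]
Step 7: x=[7.5614 9.7728 14.9510 21.7998] v=[-0.2760 1.3500 -1.8244 -0.2329]
Step 8: x=[7.0782 10.2801 14.7198 21.6053] v=[-2.4160 2.5367 -1.1562 -0.9724]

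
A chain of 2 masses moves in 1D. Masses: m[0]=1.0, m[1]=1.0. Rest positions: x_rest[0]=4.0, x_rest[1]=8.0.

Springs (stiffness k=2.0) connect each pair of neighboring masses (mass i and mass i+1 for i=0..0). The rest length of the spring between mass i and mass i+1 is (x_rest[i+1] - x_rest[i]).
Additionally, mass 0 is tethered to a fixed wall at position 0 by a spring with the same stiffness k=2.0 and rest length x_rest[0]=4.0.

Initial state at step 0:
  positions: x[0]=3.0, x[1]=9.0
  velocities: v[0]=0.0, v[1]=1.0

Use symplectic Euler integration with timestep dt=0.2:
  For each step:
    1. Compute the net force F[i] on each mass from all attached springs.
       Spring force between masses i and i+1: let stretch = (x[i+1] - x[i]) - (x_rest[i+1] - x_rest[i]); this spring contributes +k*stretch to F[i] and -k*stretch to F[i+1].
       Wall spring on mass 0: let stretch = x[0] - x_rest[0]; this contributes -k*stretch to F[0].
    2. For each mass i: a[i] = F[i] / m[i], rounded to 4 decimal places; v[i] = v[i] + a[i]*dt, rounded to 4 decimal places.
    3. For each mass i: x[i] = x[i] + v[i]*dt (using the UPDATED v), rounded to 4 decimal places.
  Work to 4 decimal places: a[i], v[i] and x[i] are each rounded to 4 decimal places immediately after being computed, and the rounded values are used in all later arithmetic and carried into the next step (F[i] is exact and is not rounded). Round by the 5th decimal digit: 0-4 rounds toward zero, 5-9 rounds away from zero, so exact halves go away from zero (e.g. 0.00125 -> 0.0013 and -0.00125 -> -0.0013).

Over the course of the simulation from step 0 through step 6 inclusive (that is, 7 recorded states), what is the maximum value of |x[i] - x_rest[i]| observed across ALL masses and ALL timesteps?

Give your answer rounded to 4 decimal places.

Answer: 1.6356

Derivation:
Step 0: x=[3.0000 9.0000] v=[0.0000 1.0000]
Step 1: x=[3.2400 9.0400] v=[1.2000 0.2000]
Step 2: x=[3.6848 8.9360] v=[2.2240 -0.5200]
Step 3: x=[4.2549 8.7319] v=[2.8506 -1.0205]
Step 4: x=[4.8428 8.4896] v=[2.9394 -1.2113]
Step 5: x=[5.3350 8.2756] v=[2.4610 -1.0700]
Step 6: x=[5.6356 8.1464] v=[1.5032 -0.6462]
Max displacement = 1.6356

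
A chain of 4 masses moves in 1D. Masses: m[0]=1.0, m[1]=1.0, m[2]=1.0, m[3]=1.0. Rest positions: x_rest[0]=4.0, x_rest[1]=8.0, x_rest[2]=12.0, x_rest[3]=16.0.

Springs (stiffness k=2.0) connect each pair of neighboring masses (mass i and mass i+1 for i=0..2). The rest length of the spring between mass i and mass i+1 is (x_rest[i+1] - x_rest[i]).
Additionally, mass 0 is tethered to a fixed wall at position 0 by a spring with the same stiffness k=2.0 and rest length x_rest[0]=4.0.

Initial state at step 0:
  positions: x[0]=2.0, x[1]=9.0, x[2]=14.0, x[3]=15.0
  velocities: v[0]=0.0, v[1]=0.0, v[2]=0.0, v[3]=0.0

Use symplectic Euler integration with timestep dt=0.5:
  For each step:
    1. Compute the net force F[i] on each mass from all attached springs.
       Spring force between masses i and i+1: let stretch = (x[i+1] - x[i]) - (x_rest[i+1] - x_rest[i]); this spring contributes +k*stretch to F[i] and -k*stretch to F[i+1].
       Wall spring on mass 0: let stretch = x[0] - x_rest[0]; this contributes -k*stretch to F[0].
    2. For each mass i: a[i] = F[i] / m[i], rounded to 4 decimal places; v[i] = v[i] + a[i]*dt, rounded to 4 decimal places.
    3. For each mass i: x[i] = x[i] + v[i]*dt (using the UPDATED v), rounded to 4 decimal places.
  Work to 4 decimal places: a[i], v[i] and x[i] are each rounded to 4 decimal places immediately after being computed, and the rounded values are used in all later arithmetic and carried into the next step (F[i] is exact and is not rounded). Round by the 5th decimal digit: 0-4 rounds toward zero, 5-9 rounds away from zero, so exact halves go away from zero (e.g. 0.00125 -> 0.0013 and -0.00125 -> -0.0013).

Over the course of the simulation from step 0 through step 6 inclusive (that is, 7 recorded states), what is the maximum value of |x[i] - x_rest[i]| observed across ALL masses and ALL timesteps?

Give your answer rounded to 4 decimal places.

Step 0: x=[2.0000 9.0000 14.0000 15.0000] v=[0.0000 0.0000 0.0000 0.0000]
Step 1: x=[4.5000 8.0000 12.0000 16.5000] v=[5.0000 -2.0000 -4.0000 3.0000]
Step 2: x=[6.5000 7.2500 10.2500 17.7500] v=[4.0000 -1.5000 -3.5000 2.5000]
Step 3: x=[5.6250 7.6250 10.7500 17.2500] v=[-1.7500 0.7500 1.0000 -1.0000]
Step 4: x=[2.9375 8.5625 12.9375 15.5000] v=[-5.3750 1.8750 4.3750 -3.5000]
Step 5: x=[1.5938 8.8750 14.2188 14.4688] v=[-2.6875 0.6250 2.5625 -2.0625]
Step 6: x=[3.0938 8.2188 12.9532 15.3126] v=[2.9999 -1.3124 -2.5313 1.6875]
Max displacement = 2.5000

Answer: 2.5000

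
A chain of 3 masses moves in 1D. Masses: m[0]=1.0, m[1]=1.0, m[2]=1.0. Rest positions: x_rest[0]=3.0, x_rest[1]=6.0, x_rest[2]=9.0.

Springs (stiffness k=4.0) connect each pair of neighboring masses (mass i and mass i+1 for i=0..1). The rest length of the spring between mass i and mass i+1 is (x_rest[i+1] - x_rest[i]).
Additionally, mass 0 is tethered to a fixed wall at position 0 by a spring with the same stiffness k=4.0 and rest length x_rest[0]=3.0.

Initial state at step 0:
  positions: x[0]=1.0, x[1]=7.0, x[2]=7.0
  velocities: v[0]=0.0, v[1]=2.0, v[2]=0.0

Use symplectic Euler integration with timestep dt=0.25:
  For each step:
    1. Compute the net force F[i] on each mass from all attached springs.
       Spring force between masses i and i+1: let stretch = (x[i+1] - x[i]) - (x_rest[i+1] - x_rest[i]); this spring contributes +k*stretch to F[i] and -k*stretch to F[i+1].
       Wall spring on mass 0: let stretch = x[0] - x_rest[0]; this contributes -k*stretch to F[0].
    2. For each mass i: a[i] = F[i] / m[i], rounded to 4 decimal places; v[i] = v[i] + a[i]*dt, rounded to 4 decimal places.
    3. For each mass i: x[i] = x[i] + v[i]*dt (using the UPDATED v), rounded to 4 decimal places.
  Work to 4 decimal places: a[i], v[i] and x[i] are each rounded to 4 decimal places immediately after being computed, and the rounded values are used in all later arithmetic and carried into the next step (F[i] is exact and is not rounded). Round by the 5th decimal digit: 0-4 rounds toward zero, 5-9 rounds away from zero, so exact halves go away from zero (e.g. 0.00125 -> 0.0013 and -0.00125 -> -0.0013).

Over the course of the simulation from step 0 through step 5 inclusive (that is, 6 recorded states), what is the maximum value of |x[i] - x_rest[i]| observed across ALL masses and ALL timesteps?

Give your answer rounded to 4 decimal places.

Step 0: x=[1.0000 7.0000 7.0000] v=[0.0000 2.0000 0.0000]
Step 1: x=[2.2500 6.0000 7.7500] v=[5.0000 -4.0000 3.0000]
Step 2: x=[3.8750 4.5000 8.8125] v=[6.5000 -6.0000 4.2500]
Step 3: x=[4.6875 3.9219 9.5469] v=[3.2500 -2.3125 2.9375]
Step 4: x=[4.1367 4.9414 9.6250] v=[-2.2031 4.0781 0.3125]
Step 5: x=[2.7529 6.9307 9.2822] v=[-5.5351 7.9570 -1.3711]
Max displacement = 2.0781

Answer: 2.0781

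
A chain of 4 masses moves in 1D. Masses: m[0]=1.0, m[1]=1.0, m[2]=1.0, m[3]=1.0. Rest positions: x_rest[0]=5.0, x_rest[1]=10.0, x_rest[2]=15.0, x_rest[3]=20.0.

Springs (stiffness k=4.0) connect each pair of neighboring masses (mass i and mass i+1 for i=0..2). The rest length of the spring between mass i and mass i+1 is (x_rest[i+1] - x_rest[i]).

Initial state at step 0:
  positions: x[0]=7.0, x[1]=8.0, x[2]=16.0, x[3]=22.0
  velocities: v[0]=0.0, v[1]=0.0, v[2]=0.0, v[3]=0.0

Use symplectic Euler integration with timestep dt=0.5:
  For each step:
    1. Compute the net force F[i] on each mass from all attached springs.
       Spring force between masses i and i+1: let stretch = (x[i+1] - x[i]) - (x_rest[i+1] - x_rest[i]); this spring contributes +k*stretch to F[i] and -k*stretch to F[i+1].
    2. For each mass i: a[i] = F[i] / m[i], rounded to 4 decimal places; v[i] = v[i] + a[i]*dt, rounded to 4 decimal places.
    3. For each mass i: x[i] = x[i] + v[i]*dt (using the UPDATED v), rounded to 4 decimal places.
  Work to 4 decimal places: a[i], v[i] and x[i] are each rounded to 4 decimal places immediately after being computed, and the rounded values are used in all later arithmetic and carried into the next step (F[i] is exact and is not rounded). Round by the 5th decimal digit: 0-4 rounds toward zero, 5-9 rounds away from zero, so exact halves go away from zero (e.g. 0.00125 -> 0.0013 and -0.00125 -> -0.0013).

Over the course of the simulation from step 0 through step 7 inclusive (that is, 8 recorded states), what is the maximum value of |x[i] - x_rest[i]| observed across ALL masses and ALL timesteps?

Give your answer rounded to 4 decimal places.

Answer: 5.0000

Derivation:
Step 0: x=[7.0000 8.0000 16.0000 22.0000] v=[0.0000 0.0000 0.0000 0.0000]
Step 1: x=[3.0000 15.0000 14.0000 21.0000] v=[-8.0000 14.0000 -4.0000 -2.0000]
Step 2: x=[6.0000 9.0000 20.0000 18.0000] v=[6.0000 -12.0000 12.0000 -6.0000]
Step 3: x=[7.0000 11.0000 13.0000 22.0000] v=[2.0000 4.0000 -14.0000 8.0000]
Step 4: x=[7.0000 11.0000 13.0000 22.0000] v=[0.0000 0.0000 0.0000 0.0000]
Step 5: x=[6.0000 9.0000 20.0000 18.0000] v=[-2.0000 -4.0000 14.0000 -8.0000]
Step 6: x=[3.0000 15.0000 14.0000 21.0000] v=[-6.0000 12.0000 -12.0000 6.0000]
Step 7: x=[7.0000 8.0000 16.0000 22.0000] v=[8.0000 -14.0000 4.0000 2.0000]
Max displacement = 5.0000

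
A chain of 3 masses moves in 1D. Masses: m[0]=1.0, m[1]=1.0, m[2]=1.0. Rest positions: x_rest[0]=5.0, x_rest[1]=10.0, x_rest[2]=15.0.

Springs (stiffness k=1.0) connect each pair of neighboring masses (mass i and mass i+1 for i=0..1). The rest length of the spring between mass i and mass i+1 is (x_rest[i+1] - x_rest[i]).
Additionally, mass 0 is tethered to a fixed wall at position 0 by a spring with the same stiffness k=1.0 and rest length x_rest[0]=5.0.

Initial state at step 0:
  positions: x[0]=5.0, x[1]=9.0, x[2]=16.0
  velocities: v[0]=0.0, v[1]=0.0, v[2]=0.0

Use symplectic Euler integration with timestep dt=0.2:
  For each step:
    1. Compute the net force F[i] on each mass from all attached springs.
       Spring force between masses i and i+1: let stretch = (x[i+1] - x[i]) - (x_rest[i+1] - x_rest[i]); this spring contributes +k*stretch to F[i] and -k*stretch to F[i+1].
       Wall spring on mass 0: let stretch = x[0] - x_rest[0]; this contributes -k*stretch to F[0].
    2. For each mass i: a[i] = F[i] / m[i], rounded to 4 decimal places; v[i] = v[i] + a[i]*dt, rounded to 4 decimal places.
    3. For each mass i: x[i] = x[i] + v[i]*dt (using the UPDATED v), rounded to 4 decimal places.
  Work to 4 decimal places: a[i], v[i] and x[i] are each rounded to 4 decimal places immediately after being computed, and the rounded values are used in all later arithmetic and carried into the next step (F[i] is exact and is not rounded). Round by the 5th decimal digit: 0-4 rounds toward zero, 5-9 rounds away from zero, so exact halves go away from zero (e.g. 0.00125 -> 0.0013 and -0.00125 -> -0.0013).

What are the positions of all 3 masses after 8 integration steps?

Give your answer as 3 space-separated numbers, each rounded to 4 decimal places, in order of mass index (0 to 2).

Step 0: x=[5.0000 9.0000 16.0000] v=[0.0000 0.0000 0.0000]
Step 1: x=[4.9600 9.1200 15.9200] v=[-0.2000 0.6000 -0.4000]
Step 2: x=[4.8880 9.3456 15.7680] v=[-0.3600 1.1280 -0.7600]
Step 3: x=[4.7988 9.6498 15.5591] v=[-0.4461 1.5210 -1.0445]
Step 4: x=[4.7117 9.9963 15.3138] v=[-0.4357 1.7327 -1.2264]
Step 5: x=[4.6475 10.3442 15.0558] v=[-0.3211 1.7393 -1.2899]
Step 6: x=[4.6252 10.6527 14.8094] v=[-0.1113 1.5423 -1.2322]
Step 7: x=[4.6590 10.8863 14.5967] v=[0.1692 1.1681 -1.0635]
Step 8: x=[4.7556 11.0192 14.4356] v=[0.4829 0.6647 -0.8056]

Answer: 4.7556 11.0192 14.4356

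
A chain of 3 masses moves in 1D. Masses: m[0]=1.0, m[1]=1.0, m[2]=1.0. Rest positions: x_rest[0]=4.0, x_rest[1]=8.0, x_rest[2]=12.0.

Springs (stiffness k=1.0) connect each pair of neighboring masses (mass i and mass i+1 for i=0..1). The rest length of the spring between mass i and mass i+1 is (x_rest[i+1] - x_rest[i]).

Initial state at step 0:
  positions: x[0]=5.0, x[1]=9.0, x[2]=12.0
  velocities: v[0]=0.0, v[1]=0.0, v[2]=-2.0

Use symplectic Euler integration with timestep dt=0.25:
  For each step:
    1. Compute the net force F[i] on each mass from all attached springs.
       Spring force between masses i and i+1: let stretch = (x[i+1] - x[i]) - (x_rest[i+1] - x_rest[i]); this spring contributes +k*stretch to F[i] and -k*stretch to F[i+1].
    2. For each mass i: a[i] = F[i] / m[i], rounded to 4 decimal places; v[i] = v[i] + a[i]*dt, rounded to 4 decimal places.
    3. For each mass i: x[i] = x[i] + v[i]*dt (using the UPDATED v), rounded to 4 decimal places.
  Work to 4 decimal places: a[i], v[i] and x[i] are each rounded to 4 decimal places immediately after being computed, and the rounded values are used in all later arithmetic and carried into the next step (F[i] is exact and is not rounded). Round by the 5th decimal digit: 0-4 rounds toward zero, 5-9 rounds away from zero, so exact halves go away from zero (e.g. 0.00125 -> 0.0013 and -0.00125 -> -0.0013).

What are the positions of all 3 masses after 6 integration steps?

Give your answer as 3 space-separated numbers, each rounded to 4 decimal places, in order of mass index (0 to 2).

Answer: 4.7073 7.5377 10.7549

Derivation:
Step 0: x=[5.0000 9.0000 12.0000] v=[0.0000 0.0000 -2.0000]
Step 1: x=[5.0000 8.9375 11.5625] v=[0.0000 -0.2500 -1.7500]
Step 2: x=[4.9961 8.7930 11.2109] v=[-0.0156 -0.5781 -1.4063]
Step 3: x=[4.9795 8.5623 10.9582] v=[-0.0664 -0.9229 -1.0108]
Step 4: x=[4.9368 8.2574 10.8058] v=[-0.1707 -1.2196 -0.6098]
Step 5: x=[4.8517 7.9042 10.7441] v=[-0.3406 -1.4127 -0.2469]
Step 6: x=[4.7073 7.5377 10.7549] v=[-0.5775 -1.4659 0.0431]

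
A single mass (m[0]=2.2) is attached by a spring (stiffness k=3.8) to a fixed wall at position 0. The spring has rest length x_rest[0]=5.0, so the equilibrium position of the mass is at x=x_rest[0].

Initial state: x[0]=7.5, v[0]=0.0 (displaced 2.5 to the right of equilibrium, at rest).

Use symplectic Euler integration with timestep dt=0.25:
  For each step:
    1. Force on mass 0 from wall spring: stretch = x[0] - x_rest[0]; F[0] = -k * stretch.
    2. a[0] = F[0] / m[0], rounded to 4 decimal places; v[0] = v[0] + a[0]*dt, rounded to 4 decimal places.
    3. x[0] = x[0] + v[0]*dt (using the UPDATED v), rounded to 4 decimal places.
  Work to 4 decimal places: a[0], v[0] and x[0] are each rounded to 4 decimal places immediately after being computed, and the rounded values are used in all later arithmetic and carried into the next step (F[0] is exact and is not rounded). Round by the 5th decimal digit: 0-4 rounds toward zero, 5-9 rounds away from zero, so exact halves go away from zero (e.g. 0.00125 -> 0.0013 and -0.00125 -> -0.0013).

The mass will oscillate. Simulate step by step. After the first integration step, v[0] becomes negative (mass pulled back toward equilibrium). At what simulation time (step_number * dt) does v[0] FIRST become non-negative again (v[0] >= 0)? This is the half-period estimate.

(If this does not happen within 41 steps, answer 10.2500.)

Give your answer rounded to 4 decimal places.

Answer: 2.5000

Derivation:
Step 0: x=[7.5000] v=[0.0000]
Step 1: x=[7.2301] v=[-1.0796]
Step 2: x=[6.7195] v=[-2.0426]
Step 3: x=[6.0232] v=[-2.7851]
Step 4: x=[5.2165] v=[-3.2269]
Step 5: x=[4.3864] v=[-3.3204]
Step 6: x=[3.6226] v=[-3.0554]
Step 7: x=[3.0075] v=[-2.4606]
Step 8: x=[2.6075] v=[-1.6002]
Step 9: x=[2.4657] v=[-0.5671]
Step 10: x=[2.5975] v=[0.5273]
First v>=0 after going negative at step 10, time=2.5000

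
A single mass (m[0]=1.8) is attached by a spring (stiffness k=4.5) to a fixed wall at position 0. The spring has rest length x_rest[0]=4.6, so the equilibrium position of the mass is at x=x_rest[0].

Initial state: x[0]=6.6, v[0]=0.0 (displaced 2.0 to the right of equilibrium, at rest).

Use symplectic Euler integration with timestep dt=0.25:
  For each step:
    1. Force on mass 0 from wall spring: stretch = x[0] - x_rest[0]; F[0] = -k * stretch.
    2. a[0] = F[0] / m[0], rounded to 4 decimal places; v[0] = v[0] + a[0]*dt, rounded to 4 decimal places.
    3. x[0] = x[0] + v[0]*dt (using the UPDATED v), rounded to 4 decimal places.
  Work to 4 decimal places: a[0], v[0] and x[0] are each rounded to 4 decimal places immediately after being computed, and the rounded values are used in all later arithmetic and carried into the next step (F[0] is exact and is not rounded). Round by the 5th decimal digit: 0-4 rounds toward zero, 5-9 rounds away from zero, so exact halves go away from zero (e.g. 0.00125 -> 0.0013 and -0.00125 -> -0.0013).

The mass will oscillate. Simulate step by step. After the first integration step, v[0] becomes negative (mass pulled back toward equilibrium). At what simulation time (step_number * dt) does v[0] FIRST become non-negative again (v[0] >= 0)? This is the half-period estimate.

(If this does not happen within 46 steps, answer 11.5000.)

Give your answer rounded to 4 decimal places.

Step 0: x=[6.6000] v=[0.0000]
Step 1: x=[6.2875] v=[-1.2500]
Step 2: x=[5.7113] v=[-2.3047]
Step 3: x=[4.9615] v=[-2.9993]
Step 4: x=[4.1552] v=[-3.2253]
Step 5: x=[3.4184] v=[-2.9473]
Step 6: x=[2.8662] v=[-2.2088]
Step 7: x=[2.5849] v=[-1.1252]
Step 8: x=[2.6185] v=[0.1343]
First v>=0 after going negative at step 8, time=2.0000

Answer: 2.0000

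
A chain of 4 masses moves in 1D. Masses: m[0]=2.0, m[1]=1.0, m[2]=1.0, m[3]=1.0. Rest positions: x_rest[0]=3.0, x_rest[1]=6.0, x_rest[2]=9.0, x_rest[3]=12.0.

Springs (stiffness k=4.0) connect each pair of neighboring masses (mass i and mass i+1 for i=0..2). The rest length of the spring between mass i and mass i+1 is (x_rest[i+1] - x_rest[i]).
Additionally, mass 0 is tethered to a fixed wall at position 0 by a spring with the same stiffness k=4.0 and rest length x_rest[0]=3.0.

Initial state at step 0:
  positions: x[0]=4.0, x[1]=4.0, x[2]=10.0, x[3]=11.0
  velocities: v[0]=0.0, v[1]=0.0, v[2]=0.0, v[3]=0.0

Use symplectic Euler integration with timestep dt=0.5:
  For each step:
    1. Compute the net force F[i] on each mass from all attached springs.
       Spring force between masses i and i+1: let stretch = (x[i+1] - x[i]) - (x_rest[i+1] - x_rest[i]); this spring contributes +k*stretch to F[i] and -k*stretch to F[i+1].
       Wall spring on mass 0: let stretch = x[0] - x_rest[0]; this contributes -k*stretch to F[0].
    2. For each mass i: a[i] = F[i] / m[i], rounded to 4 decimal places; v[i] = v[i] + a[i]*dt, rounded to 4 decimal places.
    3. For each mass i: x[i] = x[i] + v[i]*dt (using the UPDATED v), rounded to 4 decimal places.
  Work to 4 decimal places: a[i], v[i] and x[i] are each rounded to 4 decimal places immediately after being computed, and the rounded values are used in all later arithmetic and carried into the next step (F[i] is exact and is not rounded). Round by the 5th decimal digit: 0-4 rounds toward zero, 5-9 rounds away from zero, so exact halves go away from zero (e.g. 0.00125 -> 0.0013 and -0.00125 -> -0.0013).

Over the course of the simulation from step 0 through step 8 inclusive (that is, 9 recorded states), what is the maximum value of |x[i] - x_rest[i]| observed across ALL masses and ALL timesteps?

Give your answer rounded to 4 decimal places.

Step 0: x=[4.0000 4.0000 10.0000 11.0000] v=[0.0000 0.0000 0.0000 0.0000]
Step 1: x=[2.0000 10.0000 5.0000 13.0000] v=[-4.0000 12.0000 -10.0000 4.0000]
Step 2: x=[3.0000 3.0000 13.0000 10.0000] v=[2.0000 -14.0000 16.0000 -6.0000]
Step 3: x=[2.5000 6.0000 8.0000 13.0000] v=[-1.0000 6.0000 -10.0000 6.0000]
Step 4: x=[2.5000 7.5000 6.0000 14.0000] v=[0.0000 3.0000 -4.0000 2.0000]
Step 5: x=[3.7500 2.5000 13.5000 10.0000] v=[2.5000 -10.0000 15.0000 -8.0000]
Step 6: x=[2.5000 9.7500 6.5000 12.5000] v=[-2.5000 14.5000 -14.0000 5.0000]
Step 7: x=[3.6250 6.5000 8.7500 12.0000] v=[2.2500 -6.5000 4.5000 -1.0000]
Step 8: x=[4.3750 2.6250 12.0000 11.2500] v=[1.5000 -7.7500 6.5000 -1.5000]
Max displacement = 4.5000

Answer: 4.5000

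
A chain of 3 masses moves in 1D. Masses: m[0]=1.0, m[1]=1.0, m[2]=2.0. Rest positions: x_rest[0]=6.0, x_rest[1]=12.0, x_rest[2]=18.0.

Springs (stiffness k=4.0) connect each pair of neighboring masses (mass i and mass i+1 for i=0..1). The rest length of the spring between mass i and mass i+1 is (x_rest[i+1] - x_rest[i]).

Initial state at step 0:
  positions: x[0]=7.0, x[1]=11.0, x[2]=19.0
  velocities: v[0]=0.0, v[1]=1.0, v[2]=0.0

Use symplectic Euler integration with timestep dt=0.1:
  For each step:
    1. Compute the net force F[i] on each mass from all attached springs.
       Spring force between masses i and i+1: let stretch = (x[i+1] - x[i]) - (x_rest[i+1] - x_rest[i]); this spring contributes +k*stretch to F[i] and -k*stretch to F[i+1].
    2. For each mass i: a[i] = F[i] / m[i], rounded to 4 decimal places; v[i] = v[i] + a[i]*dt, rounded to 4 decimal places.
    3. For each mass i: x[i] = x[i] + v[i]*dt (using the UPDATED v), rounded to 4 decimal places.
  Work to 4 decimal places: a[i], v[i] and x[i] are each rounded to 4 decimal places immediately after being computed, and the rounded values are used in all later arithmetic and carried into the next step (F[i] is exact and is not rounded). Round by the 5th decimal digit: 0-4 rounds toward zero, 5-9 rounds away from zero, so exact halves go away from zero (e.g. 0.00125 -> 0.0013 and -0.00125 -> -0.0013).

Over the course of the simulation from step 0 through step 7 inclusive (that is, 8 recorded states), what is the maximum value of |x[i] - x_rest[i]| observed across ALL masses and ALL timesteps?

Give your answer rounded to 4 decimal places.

Answer: 1.9898

Derivation:
Step 0: x=[7.0000 11.0000 19.0000] v=[0.0000 1.0000 0.0000]
Step 1: x=[6.9200 11.2600 18.9600] v=[-0.8000 2.6000 -0.4000]
Step 2: x=[6.7736 11.6544 18.8860] v=[-1.4640 3.9440 -0.7400]
Step 3: x=[6.5824 12.1428 18.7874] v=[-1.9117 4.8843 -0.9863]
Step 4: x=[6.3737 12.6746 18.6759] v=[-2.0875 5.3180 -1.1152]
Step 5: x=[6.1770 13.1944 18.5644] v=[-1.9671 5.1982 -1.1155]
Step 6: x=[6.0210 13.6483 18.4655] v=[-1.5601 4.5392 -0.9895]
Step 7: x=[5.9301 13.9898 18.3902] v=[-0.9092 3.4152 -0.7529]
Max displacement = 1.9898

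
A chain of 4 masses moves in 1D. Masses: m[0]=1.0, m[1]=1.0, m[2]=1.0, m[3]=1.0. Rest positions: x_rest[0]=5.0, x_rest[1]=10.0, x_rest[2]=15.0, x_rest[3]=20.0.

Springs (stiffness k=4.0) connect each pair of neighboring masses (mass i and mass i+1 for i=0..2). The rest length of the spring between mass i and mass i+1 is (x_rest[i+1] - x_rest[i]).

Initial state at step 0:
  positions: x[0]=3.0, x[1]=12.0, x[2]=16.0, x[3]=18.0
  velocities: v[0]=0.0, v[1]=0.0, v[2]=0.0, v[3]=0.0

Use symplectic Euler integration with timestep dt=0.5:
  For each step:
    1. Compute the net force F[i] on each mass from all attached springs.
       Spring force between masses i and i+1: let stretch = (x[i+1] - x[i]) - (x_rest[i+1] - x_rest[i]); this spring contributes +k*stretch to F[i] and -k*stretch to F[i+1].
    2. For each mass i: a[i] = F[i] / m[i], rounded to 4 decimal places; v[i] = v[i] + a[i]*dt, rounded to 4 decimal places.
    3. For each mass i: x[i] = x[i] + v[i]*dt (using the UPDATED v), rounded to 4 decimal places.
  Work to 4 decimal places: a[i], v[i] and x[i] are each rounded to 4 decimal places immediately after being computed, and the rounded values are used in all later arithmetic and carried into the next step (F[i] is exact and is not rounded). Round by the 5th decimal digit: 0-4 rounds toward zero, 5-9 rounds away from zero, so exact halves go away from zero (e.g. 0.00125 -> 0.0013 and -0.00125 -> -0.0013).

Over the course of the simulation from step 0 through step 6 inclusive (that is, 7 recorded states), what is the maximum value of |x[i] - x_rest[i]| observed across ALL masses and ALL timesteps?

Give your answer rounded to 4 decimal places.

Answer: 3.0000

Derivation:
Step 0: x=[3.0000 12.0000 16.0000 18.0000] v=[0.0000 0.0000 0.0000 0.0000]
Step 1: x=[7.0000 7.0000 14.0000 21.0000] v=[8.0000 -10.0000 -4.0000 6.0000]
Step 2: x=[6.0000 9.0000 12.0000 22.0000] v=[-2.0000 4.0000 -4.0000 2.0000]
Step 3: x=[3.0000 11.0000 17.0000 18.0000] v=[-6.0000 4.0000 10.0000 -8.0000]
Step 4: x=[3.0000 11.0000 17.0000 18.0000] v=[0.0000 0.0000 0.0000 0.0000]
Step 5: x=[6.0000 9.0000 12.0000 22.0000] v=[6.0000 -4.0000 -10.0000 8.0000]
Step 6: x=[7.0000 7.0000 14.0000 21.0000] v=[2.0000 -4.0000 4.0000 -2.0000]
Max displacement = 3.0000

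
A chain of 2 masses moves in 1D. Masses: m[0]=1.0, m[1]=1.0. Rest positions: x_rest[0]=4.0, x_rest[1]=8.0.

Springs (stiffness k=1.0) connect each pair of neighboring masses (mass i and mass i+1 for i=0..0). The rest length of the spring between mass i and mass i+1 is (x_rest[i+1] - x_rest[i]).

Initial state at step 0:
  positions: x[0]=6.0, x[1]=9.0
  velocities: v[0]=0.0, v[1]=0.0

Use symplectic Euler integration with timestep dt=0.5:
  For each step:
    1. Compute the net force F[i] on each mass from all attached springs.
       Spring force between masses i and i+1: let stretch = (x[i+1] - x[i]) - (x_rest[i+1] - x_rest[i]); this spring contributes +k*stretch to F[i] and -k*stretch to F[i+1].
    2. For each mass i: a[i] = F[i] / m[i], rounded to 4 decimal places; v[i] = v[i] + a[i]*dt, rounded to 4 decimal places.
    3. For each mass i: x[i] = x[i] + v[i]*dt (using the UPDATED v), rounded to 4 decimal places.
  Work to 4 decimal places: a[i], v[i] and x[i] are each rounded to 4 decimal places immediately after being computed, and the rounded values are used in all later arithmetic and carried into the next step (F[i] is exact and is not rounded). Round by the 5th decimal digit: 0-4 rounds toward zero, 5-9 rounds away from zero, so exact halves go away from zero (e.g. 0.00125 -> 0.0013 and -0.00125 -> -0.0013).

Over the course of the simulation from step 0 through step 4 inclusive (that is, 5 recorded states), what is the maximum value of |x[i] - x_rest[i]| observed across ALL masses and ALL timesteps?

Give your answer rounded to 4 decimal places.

Step 0: x=[6.0000 9.0000] v=[0.0000 0.0000]
Step 1: x=[5.7500 9.2500] v=[-0.5000 0.5000]
Step 2: x=[5.3750 9.6250] v=[-0.7500 0.7500]
Step 3: x=[5.0625 9.9375] v=[-0.6250 0.6250]
Step 4: x=[4.9688 10.0313] v=[-0.1875 0.1875]
Max displacement = 2.0313

Answer: 2.0313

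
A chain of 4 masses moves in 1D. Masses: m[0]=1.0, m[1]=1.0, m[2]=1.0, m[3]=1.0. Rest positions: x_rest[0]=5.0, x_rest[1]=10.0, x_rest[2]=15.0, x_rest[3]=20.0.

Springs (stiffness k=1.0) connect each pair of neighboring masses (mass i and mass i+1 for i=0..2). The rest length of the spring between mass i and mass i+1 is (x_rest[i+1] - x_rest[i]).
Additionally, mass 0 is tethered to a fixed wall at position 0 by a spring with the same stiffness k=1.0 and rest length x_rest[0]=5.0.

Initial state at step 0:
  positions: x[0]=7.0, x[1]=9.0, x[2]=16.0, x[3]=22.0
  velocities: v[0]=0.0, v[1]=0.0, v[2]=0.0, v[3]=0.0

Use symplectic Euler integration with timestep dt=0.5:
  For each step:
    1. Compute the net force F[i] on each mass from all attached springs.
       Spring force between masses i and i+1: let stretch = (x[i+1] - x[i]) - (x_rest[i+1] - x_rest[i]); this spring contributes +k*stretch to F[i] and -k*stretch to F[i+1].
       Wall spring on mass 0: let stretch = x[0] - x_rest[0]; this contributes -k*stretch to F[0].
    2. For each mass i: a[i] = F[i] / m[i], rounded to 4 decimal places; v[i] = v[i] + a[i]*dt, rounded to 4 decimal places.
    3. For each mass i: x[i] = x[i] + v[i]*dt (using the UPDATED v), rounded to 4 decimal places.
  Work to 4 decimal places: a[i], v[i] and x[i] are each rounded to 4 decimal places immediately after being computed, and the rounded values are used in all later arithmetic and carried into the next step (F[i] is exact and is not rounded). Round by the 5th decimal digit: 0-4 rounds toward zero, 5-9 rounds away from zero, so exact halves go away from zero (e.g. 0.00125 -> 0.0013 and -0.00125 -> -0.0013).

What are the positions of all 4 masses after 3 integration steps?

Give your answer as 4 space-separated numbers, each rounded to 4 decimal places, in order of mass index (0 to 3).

Step 0: x=[7.0000 9.0000 16.0000 22.0000] v=[0.0000 0.0000 0.0000 0.0000]
Step 1: x=[5.7500 10.2500 15.7500 21.7500] v=[-2.5000 2.5000 -0.5000 -0.5000]
Step 2: x=[4.1875 11.7500 15.6250 21.2500] v=[-3.1250 3.0000 -0.2500 -1.0000]
Step 3: x=[3.4688 12.3282 15.9375 20.5938] v=[-1.4375 1.1563 0.6250 -1.3125]

Answer: 3.4688 12.3282 15.9375 20.5938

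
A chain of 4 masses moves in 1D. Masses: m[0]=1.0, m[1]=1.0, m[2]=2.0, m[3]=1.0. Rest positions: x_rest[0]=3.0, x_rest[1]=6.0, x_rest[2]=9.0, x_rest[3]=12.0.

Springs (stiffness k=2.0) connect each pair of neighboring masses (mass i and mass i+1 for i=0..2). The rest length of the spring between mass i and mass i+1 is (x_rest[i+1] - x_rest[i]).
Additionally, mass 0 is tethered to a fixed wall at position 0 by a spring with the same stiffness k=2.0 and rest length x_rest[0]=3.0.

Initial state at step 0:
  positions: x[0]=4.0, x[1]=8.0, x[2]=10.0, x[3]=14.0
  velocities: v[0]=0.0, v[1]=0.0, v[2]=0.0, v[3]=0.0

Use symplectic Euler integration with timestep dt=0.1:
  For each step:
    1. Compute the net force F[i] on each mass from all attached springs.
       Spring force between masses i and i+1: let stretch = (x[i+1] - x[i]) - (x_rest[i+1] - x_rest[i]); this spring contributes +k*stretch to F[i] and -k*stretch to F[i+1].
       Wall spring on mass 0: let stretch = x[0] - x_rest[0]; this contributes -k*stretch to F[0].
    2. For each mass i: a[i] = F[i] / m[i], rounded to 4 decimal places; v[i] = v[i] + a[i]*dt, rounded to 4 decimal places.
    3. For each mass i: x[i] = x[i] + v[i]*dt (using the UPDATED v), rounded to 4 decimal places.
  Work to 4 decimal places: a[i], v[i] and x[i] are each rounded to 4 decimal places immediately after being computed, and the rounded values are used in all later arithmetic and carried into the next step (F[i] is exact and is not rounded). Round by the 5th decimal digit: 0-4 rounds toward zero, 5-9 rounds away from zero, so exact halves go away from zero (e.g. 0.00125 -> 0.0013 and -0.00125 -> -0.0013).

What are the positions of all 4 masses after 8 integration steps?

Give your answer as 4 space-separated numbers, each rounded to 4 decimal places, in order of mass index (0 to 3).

Answer: 3.8628 6.9298 10.5311 13.4323

Derivation:
Step 0: x=[4.0000 8.0000 10.0000 14.0000] v=[0.0000 0.0000 0.0000 0.0000]
Step 1: x=[4.0000 7.9600 10.0200 13.9800] v=[0.0000 -0.4000 0.2000 -0.2000]
Step 2: x=[3.9992 7.8820 10.0590 13.9408] v=[-0.0080 -0.7800 0.3900 -0.3920]
Step 3: x=[3.9961 7.7699 10.1151 13.8840] v=[-0.0313 -1.1212 0.5605 -0.5684]
Step 4: x=[3.9885 7.6292 10.1854 13.8118] v=[-0.0758 -1.4069 0.7029 -0.7222]
Step 5: x=[3.9740 7.4668 10.2664 13.7271] v=[-0.1454 -1.6238 0.8099 -0.8475]
Step 6: x=[3.9498 7.2906 10.3540 13.6331] v=[-0.2416 -1.7624 0.8760 -0.9396]
Step 7: x=[3.9135 7.1088 10.4438 13.5336] v=[-0.3634 -1.8179 0.8976 -0.9954]
Step 8: x=[3.8628 6.9298 10.5311 13.4323] v=[-0.5070 -1.7900 0.8731 -1.0134]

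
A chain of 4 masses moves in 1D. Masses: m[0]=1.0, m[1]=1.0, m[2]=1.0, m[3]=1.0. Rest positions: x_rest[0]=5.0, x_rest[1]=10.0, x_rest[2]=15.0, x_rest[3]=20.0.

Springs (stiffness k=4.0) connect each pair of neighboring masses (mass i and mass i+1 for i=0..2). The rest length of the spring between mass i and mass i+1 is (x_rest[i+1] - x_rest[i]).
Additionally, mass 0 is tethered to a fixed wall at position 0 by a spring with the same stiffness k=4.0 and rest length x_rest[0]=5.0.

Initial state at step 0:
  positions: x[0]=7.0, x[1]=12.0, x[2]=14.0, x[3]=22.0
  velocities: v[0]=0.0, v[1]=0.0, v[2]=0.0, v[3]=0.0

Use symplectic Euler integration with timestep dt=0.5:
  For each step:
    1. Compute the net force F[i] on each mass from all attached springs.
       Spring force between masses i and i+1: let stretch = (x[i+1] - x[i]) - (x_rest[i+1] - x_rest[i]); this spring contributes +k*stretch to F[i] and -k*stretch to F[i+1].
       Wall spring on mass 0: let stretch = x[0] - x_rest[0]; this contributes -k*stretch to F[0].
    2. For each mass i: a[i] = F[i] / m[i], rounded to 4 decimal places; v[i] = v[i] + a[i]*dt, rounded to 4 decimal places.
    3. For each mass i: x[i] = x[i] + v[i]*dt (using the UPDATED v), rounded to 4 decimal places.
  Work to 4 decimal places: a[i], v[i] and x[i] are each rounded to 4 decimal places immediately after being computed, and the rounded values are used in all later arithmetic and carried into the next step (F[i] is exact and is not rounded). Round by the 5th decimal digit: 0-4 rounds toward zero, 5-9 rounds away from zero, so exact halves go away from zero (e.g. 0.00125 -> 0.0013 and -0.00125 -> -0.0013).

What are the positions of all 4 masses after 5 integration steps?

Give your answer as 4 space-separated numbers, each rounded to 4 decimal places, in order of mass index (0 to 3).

Step 0: x=[7.0000 12.0000 14.0000 22.0000] v=[0.0000 0.0000 0.0000 0.0000]
Step 1: x=[5.0000 9.0000 20.0000 19.0000] v=[-4.0000 -6.0000 12.0000 -6.0000]
Step 2: x=[2.0000 13.0000 14.0000 22.0000] v=[-6.0000 8.0000 -12.0000 6.0000]
Step 3: x=[8.0000 7.0000 15.0000 22.0000] v=[12.0000 -12.0000 2.0000 0.0000]
Step 4: x=[5.0000 10.0000 15.0000 20.0000] v=[-6.0000 6.0000 0.0000 -4.0000]
Step 5: x=[2.0000 13.0000 15.0000 18.0000] v=[-6.0000 6.0000 0.0000 -4.0000]

Answer: 2.0000 13.0000 15.0000 18.0000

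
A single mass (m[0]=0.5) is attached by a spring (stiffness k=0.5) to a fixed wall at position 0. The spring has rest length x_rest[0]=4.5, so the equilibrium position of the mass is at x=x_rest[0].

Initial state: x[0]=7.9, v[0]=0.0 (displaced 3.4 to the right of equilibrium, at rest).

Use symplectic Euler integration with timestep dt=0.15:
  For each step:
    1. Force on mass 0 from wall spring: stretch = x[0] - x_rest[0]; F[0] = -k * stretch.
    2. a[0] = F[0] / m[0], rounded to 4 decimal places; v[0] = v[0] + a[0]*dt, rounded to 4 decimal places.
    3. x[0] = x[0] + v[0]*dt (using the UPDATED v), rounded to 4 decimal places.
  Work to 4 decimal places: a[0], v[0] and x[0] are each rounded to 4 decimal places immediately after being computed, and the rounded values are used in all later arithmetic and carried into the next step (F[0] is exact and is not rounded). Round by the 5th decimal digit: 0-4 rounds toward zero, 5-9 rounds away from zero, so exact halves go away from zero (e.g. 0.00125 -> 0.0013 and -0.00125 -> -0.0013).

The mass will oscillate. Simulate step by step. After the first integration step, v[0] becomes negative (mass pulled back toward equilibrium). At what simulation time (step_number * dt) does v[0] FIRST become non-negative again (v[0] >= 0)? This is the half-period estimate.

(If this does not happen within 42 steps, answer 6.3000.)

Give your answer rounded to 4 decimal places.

Answer: 3.1500

Derivation:
Step 0: x=[7.9000] v=[0.0000]
Step 1: x=[7.8235] v=[-0.5100]
Step 2: x=[7.6722] v=[-1.0085]
Step 3: x=[7.4496] v=[-1.4843]
Step 4: x=[7.1606] v=[-1.9267]
Step 5: x=[6.8117] v=[-2.3258]
Step 6: x=[6.4108] v=[-2.6726]
Step 7: x=[5.9669] v=[-2.9592]
Step 8: x=[5.4900] v=[-3.1792]
Step 9: x=[4.9908] v=[-3.3277]
Step 10: x=[4.4806] v=[-3.4013]
Step 11: x=[3.9708] v=[-3.3984]
Step 12: x=[3.4730] v=[-3.3190]
Step 13: x=[2.9983] v=[-3.1650]
Step 14: x=[2.5573] v=[-2.9397]
Step 15: x=[2.1601] v=[-2.6483]
Step 16: x=[1.8155] v=[-2.2973]
Step 17: x=[1.5313] v=[-1.8946]
Step 18: x=[1.3139] v=[-1.4493]
Step 19: x=[1.1682] v=[-0.9714]
Step 20: x=[1.0975] v=[-0.4716]
Step 21: x=[1.1033] v=[0.0388]
First v>=0 after going negative at step 21, time=3.1500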